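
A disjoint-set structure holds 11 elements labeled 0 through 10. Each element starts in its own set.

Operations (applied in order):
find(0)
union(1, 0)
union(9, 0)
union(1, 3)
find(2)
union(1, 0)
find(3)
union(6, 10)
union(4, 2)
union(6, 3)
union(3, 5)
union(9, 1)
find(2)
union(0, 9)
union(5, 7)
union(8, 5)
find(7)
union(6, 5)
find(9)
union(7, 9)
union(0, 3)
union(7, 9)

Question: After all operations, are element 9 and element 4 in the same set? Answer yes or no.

Answer: no

Derivation:
Step 1: find(0) -> no change; set of 0 is {0}
Step 2: union(1, 0) -> merged; set of 1 now {0, 1}
Step 3: union(9, 0) -> merged; set of 9 now {0, 1, 9}
Step 4: union(1, 3) -> merged; set of 1 now {0, 1, 3, 9}
Step 5: find(2) -> no change; set of 2 is {2}
Step 6: union(1, 0) -> already same set; set of 1 now {0, 1, 3, 9}
Step 7: find(3) -> no change; set of 3 is {0, 1, 3, 9}
Step 8: union(6, 10) -> merged; set of 6 now {6, 10}
Step 9: union(4, 2) -> merged; set of 4 now {2, 4}
Step 10: union(6, 3) -> merged; set of 6 now {0, 1, 3, 6, 9, 10}
Step 11: union(3, 5) -> merged; set of 3 now {0, 1, 3, 5, 6, 9, 10}
Step 12: union(9, 1) -> already same set; set of 9 now {0, 1, 3, 5, 6, 9, 10}
Step 13: find(2) -> no change; set of 2 is {2, 4}
Step 14: union(0, 9) -> already same set; set of 0 now {0, 1, 3, 5, 6, 9, 10}
Step 15: union(5, 7) -> merged; set of 5 now {0, 1, 3, 5, 6, 7, 9, 10}
Step 16: union(8, 5) -> merged; set of 8 now {0, 1, 3, 5, 6, 7, 8, 9, 10}
Step 17: find(7) -> no change; set of 7 is {0, 1, 3, 5, 6, 7, 8, 9, 10}
Step 18: union(6, 5) -> already same set; set of 6 now {0, 1, 3, 5, 6, 7, 8, 9, 10}
Step 19: find(9) -> no change; set of 9 is {0, 1, 3, 5, 6, 7, 8, 9, 10}
Step 20: union(7, 9) -> already same set; set of 7 now {0, 1, 3, 5, 6, 7, 8, 9, 10}
Step 21: union(0, 3) -> already same set; set of 0 now {0, 1, 3, 5, 6, 7, 8, 9, 10}
Step 22: union(7, 9) -> already same set; set of 7 now {0, 1, 3, 5, 6, 7, 8, 9, 10}
Set of 9: {0, 1, 3, 5, 6, 7, 8, 9, 10}; 4 is not a member.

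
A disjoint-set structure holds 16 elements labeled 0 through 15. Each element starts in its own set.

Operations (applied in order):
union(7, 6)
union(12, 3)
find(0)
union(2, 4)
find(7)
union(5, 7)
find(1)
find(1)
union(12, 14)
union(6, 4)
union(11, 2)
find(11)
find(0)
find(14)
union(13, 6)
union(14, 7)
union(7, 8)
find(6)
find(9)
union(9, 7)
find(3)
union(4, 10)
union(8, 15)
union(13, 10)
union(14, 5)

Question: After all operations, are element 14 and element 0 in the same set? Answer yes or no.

Step 1: union(7, 6) -> merged; set of 7 now {6, 7}
Step 2: union(12, 3) -> merged; set of 12 now {3, 12}
Step 3: find(0) -> no change; set of 0 is {0}
Step 4: union(2, 4) -> merged; set of 2 now {2, 4}
Step 5: find(7) -> no change; set of 7 is {6, 7}
Step 6: union(5, 7) -> merged; set of 5 now {5, 6, 7}
Step 7: find(1) -> no change; set of 1 is {1}
Step 8: find(1) -> no change; set of 1 is {1}
Step 9: union(12, 14) -> merged; set of 12 now {3, 12, 14}
Step 10: union(6, 4) -> merged; set of 6 now {2, 4, 5, 6, 7}
Step 11: union(11, 2) -> merged; set of 11 now {2, 4, 5, 6, 7, 11}
Step 12: find(11) -> no change; set of 11 is {2, 4, 5, 6, 7, 11}
Step 13: find(0) -> no change; set of 0 is {0}
Step 14: find(14) -> no change; set of 14 is {3, 12, 14}
Step 15: union(13, 6) -> merged; set of 13 now {2, 4, 5, 6, 7, 11, 13}
Step 16: union(14, 7) -> merged; set of 14 now {2, 3, 4, 5, 6, 7, 11, 12, 13, 14}
Step 17: union(7, 8) -> merged; set of 7 now {2, 3, 4, 5, 6, 7, 8, 11, 12, 13, 14}
Step 18: find(6) -> no change; set of 6 is {2, 3, 4, 5, 6, 7, 8, 11, 12, 13, 14}
Step 19: find(9) -> no change; set of 9 is {9}
Step 20: union(9, 7) -> merged; set of 9 now {2, 3, 4, 5, 6, 7, 8, 9, 11, 12, 13, 14}
Step 21: find(3) -> no change; set of 3 is {2, 3, 4, 5, 6, 7, 8, 9, 11, 12, 13, 14}
Step 22: union(4, 10) -> merged; set of 4 now {2, 3, 4, 5, 6, 7, 8, 9, 10, 11, 12, 13, 14}
Step 23: union(8, 15) -> merged; set of 8 now {2, 3, 4, 5, 6, 7, 8, 9, 10, 11, 12, 13, 14, 15}
Step 24: union(13, 10) -> already same set; set of 13 now {2, 3, 4, 5, 6, 7, 8, 9, 10, 11, 12, 13, 14, 15}
Step 25: union(14, 5) -> already same set; set of 14 now {2, 3, 4, 5, 6, 7, 8, 9, 10, 11, 12, 13, 14, 15}
Set of 14: {2, 3, 4, 5, 6, 7, 8, 9, 10, 11, 12, 13, 14, 15}; 0 is not a member.

Answer: no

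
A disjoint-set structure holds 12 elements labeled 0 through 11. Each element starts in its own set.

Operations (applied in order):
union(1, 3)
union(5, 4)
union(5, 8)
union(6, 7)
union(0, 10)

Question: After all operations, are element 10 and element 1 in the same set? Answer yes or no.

Step 1: union(1, 3) -> merged; set of 1 now {1, 3}
Step 2: union(5, 4) -> merged; set of 5 now {4, 5}
Step 3: union(5, 8) -> merged; set of 5 now {4, 5, 8}
Step 4: union(6, 7) -> merged; set of 6 now {6, 7}
Step 5: union(0, 10) -> merged; set of 0 now {0, 10}
Set of 10: {0, 10}; 1 is not a member.

Answer: no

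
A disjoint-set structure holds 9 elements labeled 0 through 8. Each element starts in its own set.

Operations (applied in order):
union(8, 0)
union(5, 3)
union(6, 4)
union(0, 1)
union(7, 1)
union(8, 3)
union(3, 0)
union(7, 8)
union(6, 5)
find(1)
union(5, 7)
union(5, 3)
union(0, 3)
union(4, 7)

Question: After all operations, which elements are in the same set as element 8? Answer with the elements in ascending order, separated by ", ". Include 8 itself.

Answer: 0, 1, 3, 4, 5, 6, 7, 8

Derivation:
Step 1: union(8, 0) -> merged; set of 8 now {0, 8}
Step 2: union(5, 3) -> merged; set of 5 now {3, 5}
Step 3: union(6, 4) -> merged; set of 6 now {4, 6}
Step 4: union(0, 1) -> merged; set of 0 now {0, 1, 8}
Step 5: union(7, 1) -> merged; set of 7 now {0, 1, 7, 8}
Step 6: union(8, 3) -> merged; set of 8 now {0, 1, 3, 5, 7, 8}
Step 7: union(3, 0) -> already same set; set of 3 now {0, 1, 3, 5, 7, 8}
Step 8: union(7, 8) -> already same set; set of 7 now {0, 1, 3, 5, 7, 8}
Step 9: union(6, 5) -> merged; set of 6 now {0, 1, 3, 4, 5, 6, 7, 8}
Step 10: find(1) -> no change; set of 1 is {0, 1, 3, 4, 5, 6, 7, 8}
Step 11: union(5, 7) -> already same set; set of 5 now {0, 1, 3, 4, 5, 6, 7, 8}
Step 12: union(5, 3) -> already same set; set of 5 now {0, 1, 3, 4, 5, 6, 7, 8}
Step 13: union(0, 3) -> already same set; set of 0 now {0, 1, 3, 4, 5, 6, 7, 8}
Step 14: union(4, 7) -> already same set; set of 4 now {0, 1, 3, 4, 5, 6, 7, 8}
Component of 8: {0, 1, 3, 4, 5, 6, 7, 8}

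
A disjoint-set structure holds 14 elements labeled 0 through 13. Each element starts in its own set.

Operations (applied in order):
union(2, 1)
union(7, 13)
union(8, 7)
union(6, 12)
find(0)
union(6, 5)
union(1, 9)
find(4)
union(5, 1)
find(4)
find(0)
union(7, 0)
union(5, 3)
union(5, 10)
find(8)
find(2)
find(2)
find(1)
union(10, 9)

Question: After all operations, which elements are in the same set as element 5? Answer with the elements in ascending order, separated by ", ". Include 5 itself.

Answer: 1, 2, 3, 5, 6, 9, 10, 12

Derivation:
Step 1: union(2, 1) -> merged; set of 2 now {1, 2}
Step 2: union(7, 13) -> merged; set of 7 now {7, 13}
Step 3: union(8, 7) -> merged; set of 8 now {7, 8, 13}
Step 4: union(6, 12) -> merged; set of 6 now {6, 12}
Step 5: find(0) -> no change; set of 0 is {0}
Step 6: union(6, 5) -> merged; set of 6 now {5, 6, 12}
Step 7: union(1, 9) -> merged; set of 1 now {1, 2, 9}
Step 8: find(4) -> no change; set of 4 is {4}
Step 9: union(5, 1) -> merged; set of 5 now {1, 2, 5, 6, 9, 12}
Step 10: find(4) -> no change; set of 4 is {4}
Step 11: find(0) -> no change; set of 0 is {0}
Step 12: union(7, 0) -> merged; set of 7 now {0, 7, 8, 13}
Step 13: union(5, 3) -> merged; set of 5 now {1, 2, 3, 5, 6, 9, 12}
Step 14: union(5, 10) -> merged; set of 5 now {1, 2, 3, 5, 6, 9, 10, 12}
Step 15: find(8) -> no change; set of 8 is {0, 7, 8, 13}
Step 16: find(2) -> no change; set of 2 is {1, 2, 3, 5, 6, 9, 10, 12}
Step 17: find(2) -> no change; set of 2 is {1, 2, 3, 5, 6, 9, 10, 12}
Step 18: find(1) -> no change; set of 1 is {1, 2, 3, 5, 6, 9, 10, 12}
Step 19: union(10, 9) -> already same set; set of 10 now {1, 2, 3, 5, 6, 9, 10, 12}
Component of 5: {1, 2, 3, 5, 6, 9, 10, 12}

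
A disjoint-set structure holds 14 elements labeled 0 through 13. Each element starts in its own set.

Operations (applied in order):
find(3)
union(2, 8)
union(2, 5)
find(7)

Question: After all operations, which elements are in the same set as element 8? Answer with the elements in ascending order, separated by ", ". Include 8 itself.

Step 1: find(3) -> no change; set of 3 is {3}
Step 2: union(2, 8) -> merged; set of 2 now {2, 8}
Step 3: union(2, 5) -> merged; set of 2 now {2, 5, 8}
Step 4: find(7) -> no change; set of 7 is {7}
Component of 8: {2, 5, 8}

Answer: 2, 5, 8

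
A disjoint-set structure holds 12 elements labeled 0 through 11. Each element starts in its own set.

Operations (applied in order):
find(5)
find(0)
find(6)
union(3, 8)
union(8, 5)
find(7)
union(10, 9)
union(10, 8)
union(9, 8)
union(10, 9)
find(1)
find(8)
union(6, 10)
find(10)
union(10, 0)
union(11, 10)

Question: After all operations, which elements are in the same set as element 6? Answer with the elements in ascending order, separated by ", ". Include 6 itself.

Answer: 0, 3, 5, 6, 8, 9, 10, 11

Derivation:
Step 1: find(5) -> no change; set of 5 is {5}
Step 2: find(0) -> no change; set of 0 is {0}
Step 3: find(6) -> no change; set of 6 is {6}
Step 4: union(3, 8) -> merged; set of 3 now {3, 8}
Step 5: union(8, 5) -> merged; set of 8 now {3, 5, 8}
Step 6: find(7) -> no change; set of 7 is {7}
Step 7: union(10, 9) -> merged; set of 10 now {9, 10}
Step 8: union(10, 8) -> merged; set of 10 now {3, 5, 8, 9, 10}
Step 9: union(9, 8) -> already same set; set of 9 now {3, 5, 8, 9, 10}
Step 10: union(10, 9) -> already same set; set of 10 now {3, 5, 8, 9, 10}
Step 11: find(1) -> no change; set of 1 is {1}
Step 12: find(8) -> no change; set of 8 is {3, 5, 8, 9, 10}
Step 13: union(6, 10) -> merged; set of 6 now {3, 5, 6, 8, 9, 10}
Step 14: find(10) -> no change; set of 10 is {3, 5, 6, 8, 9, 10}
Step 15: union(10, 0) -> merged; set of 10 now {0, 3, 5, 6, 8, 9, 10}
Step 16: union(11, 10) -> merged; set of 11 now {0, 3, 5, 6, 8, 9, 10, 11}
Component of 6: {0, 3, 5, 6, 8, 9, 10, 11}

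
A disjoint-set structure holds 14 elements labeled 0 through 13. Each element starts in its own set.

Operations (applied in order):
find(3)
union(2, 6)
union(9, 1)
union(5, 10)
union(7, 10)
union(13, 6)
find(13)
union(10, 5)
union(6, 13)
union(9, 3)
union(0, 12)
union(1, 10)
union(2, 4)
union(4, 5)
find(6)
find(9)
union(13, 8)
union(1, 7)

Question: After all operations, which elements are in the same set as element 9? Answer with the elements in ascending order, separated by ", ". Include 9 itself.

Answer: 1, 2, 3, 4, 5, 6, 7, 8, 9, 10, 13

Derivation:
Step 1: find(3) -> no change; set of 3 is {3}
Step 2: union(2, 6) -> merged; set of 2 now {2, 6}
Step 3: union(9, 1) -> merged; set of 9 now {1, 9}
Step 4: union(5, 10) -> merged; set of 5 now {5, 10}
Step 5: union(7, 10) -> merged; set of 7 now {5, 7, 10}
Step 6: union(13, 6) -> merged; set of 13 now {2, 6, 13}
Step 7: find(13) -> no change; set of 13 is {2, 6, 13}
Step 8: union(10, 5) -> already same set; set of 10 now {5, 7, 10}
Step 9: union(6, 13) -> already same set; set of 6 now {2, 6, 13}
Step 10: union(9, 3) -> merged; set of 9 now {1, 3, 9}
Step 11: union(0, 12) -> merged; set of 0 now {0, 12}
Step 12: union(1, 10) -> merged; set of 1 now {1, 3, 5, 7, 9, 10}
Step 13: union(2, 4) -> merged; set of 2 now {2, 4, 6, 13}
Step 14: union(4, 5) -> merged; set of 4 now {1, 2, 3, 4, 5, 6, 7, 9, 10, 13}
Step 15: find(6) -> no change; set of 6 is {1, 2, 3, 4, 5, 6, 7, 9, 10, 13}
Step 16: find(9) -> no change; set of 9 is {1, 2, 3, 4, 5, 6, 7, 9, 10, 13}
Step 17: union(13, 8) -> merged; set of 13 now {1, 2, 3, 4, 5, 6, 7, 8, 9, 10, 13}
Step 18: union(1, 7) -> already same set; set of 1 now {1, 2, 3, 4, 5, 6, 7, 8, 9, 10, 13}
Component of 9: {1, 2, 3, 4, 5, 6, 7, 8, 9, 10, 13}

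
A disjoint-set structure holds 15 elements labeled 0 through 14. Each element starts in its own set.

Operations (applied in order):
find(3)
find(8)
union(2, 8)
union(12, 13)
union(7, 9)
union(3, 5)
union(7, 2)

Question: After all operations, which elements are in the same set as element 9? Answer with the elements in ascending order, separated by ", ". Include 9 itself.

Answer: 2, 7, 8, 9

Derivation:
Step 1: find(3) -> no change; set of 3 is {3}
Step 2: find(8) -> no change; set of 8 is {8}
Step 3: union(2, 8) -> merged; set of 2 now {2, 8}
Step 4: union(12, 13) -> merged; set of 12 now {12, 13}
Step 5: union(7, 9) -> merged; set of 7 now {7, 9}
Step 6: union(3, 5) -> merged; set of 3 now {3, 5}
Step 7: union(7, 2) -> merged; set of 7 now {2, 7, 8, 9}
Component of 9: {2, 7, 8, 9}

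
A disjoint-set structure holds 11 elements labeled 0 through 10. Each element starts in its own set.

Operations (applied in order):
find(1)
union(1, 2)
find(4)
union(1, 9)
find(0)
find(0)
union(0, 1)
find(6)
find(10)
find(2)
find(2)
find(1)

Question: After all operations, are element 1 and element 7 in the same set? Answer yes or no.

Answer: no

Derivation:
Step 1: find(1) -> no change; set of 1 is {1}
Step 2: union(1, 2) -> merged; set of 1 now {1, 2}
Step 3: find(4) -> no change; set of 4 is {4}
Step 4: union(1, 9) -> merged; set of 1 now {1, 2, 9}
Step 5: find(0) -> no change; set of 0 is {0}
Step 6: find(0) -> no change; set of 0 is {0}
Step 7: union(0, 1) -> merged; set of 0 now {0, 1, 2, 9}
Step 8: find(6) -> no change; set of 6 is {6}
Step 9: find(10) -> no change; set of 10 is {10}
Step 10: find(2) -> no change; set of 2 is {0, 1, 2, 9}
Step 11: find(2) -> no change; set of 2 is {0, 1, 2, 9}
Step 12: find(1) -> no change; set of 1 is {0, 1, 2, 9}
Set of 1: {0, 1, 2, 9}; 7 is not a member.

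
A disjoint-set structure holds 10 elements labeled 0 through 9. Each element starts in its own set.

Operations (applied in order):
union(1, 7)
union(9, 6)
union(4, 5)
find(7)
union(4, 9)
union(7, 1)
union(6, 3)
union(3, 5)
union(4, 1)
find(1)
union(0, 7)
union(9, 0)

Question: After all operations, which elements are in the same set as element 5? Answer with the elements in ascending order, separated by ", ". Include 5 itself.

Step 1: union(1, 7) -> merged; set of 1 now {1, 7}
Step 2: union(9, 6) -> merged; set of 9 now {6, 9}
Step 3: union(4, 5) -> merged; set of 4 now {4, 5}
Step 4: find(7) -> no change; set of 7 is {1, 7}
Step 5: union(4, 9) -> merged; set of 4 now {4, 5, 6, 9}
Step 6: union(7, 1) -> already same set; set of 7 now {1, 7}
Step 7: union(6, 3) -> merged; set of 6 now {3, 4, 5, 6, 9}
Step 8: union(3, 5) -> already same set; set of 3 now {3, 4, 5, 6, 9}
Step 9: union(4, 1) -> merged; set of 4 now {1, 3, 4, 5, 6, 7, 9}
Step 10: find(1) -> no change; set of 1 is {1, 3, 4, 5, 6, 7, 9}
Step 11: union(0, 7) -> merged; set of 0 now {0, 1, 3, 4, 5, 6, 7, 9}
Step 12: union(9, 0) -> already same set; set of 9 now {0, 1, 3, 4, 5, 6, 7, 9}
Component of 5: {0, 1, 3, 4, 5, 6, 7, 9}

Answer: 0, 1, 3, 4, 5, 6, 7, 9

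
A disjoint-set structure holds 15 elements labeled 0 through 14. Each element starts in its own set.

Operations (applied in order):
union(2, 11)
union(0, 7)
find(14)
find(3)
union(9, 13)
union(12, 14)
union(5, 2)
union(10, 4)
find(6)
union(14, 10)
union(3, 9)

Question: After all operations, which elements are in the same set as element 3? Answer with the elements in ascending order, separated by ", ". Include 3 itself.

Step 1: union(2, 11) -> merged; set of 2 now {2, 11}
Step 2: union(0, 7) -> merged; set of 0 now {0, 7}
Step 3: find(14) -> no change; set of 14 is {14}
Step 4: find(3) -> no change; set of 3 is {3}
Step 5: union(9, 13) -> merged; set of 9 now {9, 13}
Step 6: union(12, 14) -> merged; set of 12 now {12, 14}
Step 7: union(5, 2) -> merged; set of 5 now {2, 5, 11}
Step 8: union(10, 4) -> merged; set of 10 now {4, 10}
Step 9: find(6) -> no change; set of 6 is {6}
Step 10: union(14, 10) -> merged; set of 14 now {4, 10, 12, 14}
Step 11: union(3, 9) -> merged; set of 3 now {3, 9, 13}
Component of 3: {3, 9, 13}

Answer: 3, 9, 13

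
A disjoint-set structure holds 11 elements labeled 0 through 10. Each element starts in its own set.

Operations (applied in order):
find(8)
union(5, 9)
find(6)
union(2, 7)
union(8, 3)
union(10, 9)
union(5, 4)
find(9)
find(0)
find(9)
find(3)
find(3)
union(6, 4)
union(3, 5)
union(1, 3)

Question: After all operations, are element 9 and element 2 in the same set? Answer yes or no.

Step 1: find(8) -> no change; set of 8 is {8}
Step 2: union(5, 9) -> merged; set of 5 now {5, 9}
Step 3: find(6) -> no change; set of 6 is {6}
Step 4: union(2, 7) -> merged; set of 2 now {2, 7}
Step 5: union(8, 3) -> merged; set of 8 now {3, 8}
Step 6: union(10, 9) -> merged; set of 10 now {5, 9, 10}
Step 7: union(5, 4) -> merged; set of 5 now {4, 5, 9, 10}
Step 8: find(9) -> no change; set of 9 is {4, 5, 9, 10}
Step 9: find(0) -> no change; set of 0 is {0}
Step 10: find(9) -> no change; set of 9 is {4, 5, 9, 10}
Step 11: find(3) -> no change; set of 3 is {3, 8}
Step 12: find(3) -> no change; set of 3 is {3, 8}
Step 13: union(6, 4) -> merged; set of 6 now {4, 5, 6, 9, 10}
Step 14: union(3, 5) -> merged; set of 3 now {3, 4, 5, 6, 8, 9, 10}
Step 15: union(1, 3) -> merged; set of 1 now {1, 3, 4, 5, 6, 8, 9, 10}
Set of 9: {1, 3, 4, 5, 6, 8, 9, 10}; 2 is not a member.

Answer: no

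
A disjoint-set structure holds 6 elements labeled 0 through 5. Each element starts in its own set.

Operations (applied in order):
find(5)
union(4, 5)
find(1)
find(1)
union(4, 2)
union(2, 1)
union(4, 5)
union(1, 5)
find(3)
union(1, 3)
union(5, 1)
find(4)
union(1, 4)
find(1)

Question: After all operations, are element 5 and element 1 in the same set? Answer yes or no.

Answer: yes

Derivation:
Step 1: find(5) -> no change; set of 5 is {5}
Step 2: union(4, 5) -> merged; set of 4 now {4, 5}
Step 3: find(1) -> no change; set of 1 is {1}
Step 4: find(1) -> no change; set of 1 is {1}
Step 5: union(4, 2) -> merged; set of 4 now {2, 4, 5}
Step 6: union(2, 1) -> merged; set of 2 now {1, 2, 4, 5}
Step 7: union(4, 5) -> already same set; set of 4 now {1, 2, 4, 5}
Step 8: union(1, 5) -> already same set; set of 1 now {1, 2, 4, 5}
Step 9: find(3) -> no change; set of 3 is {3}
Step 10: union(1, 3) -> merged; set of 1 now {1, 2, 3, 4, 5}
Step 11: union(5, 1) -> already same set; set of 5 now {1, 2, 3, 4, 5}
Step 12: find(4) -> no change; set of 4 is {1, 2, 3, 4, 5}
Step 13: union(1, 4) -> already same set; set of 1 now {1, 2, 3, 4, 5}
Step 14: find(1) -> no change; set of 1 is {1, 2, 3, 4, 5}
Set of 5: {1, 2, 3, 4, 5}; 1 is a member.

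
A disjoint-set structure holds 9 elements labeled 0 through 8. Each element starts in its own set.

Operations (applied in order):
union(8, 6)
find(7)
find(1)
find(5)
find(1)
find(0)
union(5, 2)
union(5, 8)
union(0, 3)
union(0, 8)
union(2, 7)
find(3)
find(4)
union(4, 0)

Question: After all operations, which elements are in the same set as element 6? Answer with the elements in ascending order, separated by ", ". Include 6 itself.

Answer: 0, 2, 3, 4, 5, 6, 7, 8

Derivation:
Step 1: union(8, 6) -> merged; set of 8 now {6, 8}
Step 2: find(7) -> no change; set of 7 is {7}
Step 3: find(1) -> no change; set of 1 is {1}
Step 4: find(5) -> no change; set of 5 is {5}
Step 5: find(1) -> no change; set of 1 is {1}
Step 6: find(0) -> no change; set of 0 is {0}
Step 7: union(5, 2) -> merged; set of 5 now {2, 5}
Step 8: union(5, 8) -> merged; set of 5 now {2, 5, 6, 8}
Step 9: union(0, 3) -> merged; set of 0 now {0, 3}
Step 10: union(0, 8) -> merged; set of 0 now {0, 2, 3, 5, 6, 8}
Step 11: union(2, 7) -> merged; set of 2 now {0, 2, 3, 5, 6, 7, 8}
Step 12: find(3) -> no change; set of 3 is {0, 2, 3, 5, 6, 7, 8}
Step 13: find(4) -> no change; set of 4 is {4}
Step 14: union(4, 0) -> merged; set of 4 now {0, 2, 3, 4, 5, 6, 7, 8}
Component of 6: {0, 2, 3, 4, 5, 6, 7, 8}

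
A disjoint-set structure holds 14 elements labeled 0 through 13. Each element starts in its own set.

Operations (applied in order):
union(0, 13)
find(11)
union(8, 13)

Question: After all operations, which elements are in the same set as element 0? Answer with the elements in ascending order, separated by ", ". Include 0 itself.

Answer: 0, 8, 13

Derivation:
Step 1: union(0, 13) -> merged; set of 0 now {0, 13}
Step 2: find(11) -> no change; set of 11 is {11}
Step 3: union(8, 13) -> merged; set of 8 now {0, 8, 13}
Component of 0: {0, 8, 13}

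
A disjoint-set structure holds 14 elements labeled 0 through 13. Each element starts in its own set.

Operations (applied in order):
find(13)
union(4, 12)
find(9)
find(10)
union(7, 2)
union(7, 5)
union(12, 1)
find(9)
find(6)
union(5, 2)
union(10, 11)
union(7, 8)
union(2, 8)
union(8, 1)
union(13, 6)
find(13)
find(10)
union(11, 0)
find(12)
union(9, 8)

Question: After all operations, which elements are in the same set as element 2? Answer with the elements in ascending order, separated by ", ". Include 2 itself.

Step 1: find(13) -> no change; set of 13 is {13}
Step 2: union(4, 12) -> merged; set of 4 now {4, 12}
Step 3: find(9) -> no change; set of 9 is {9}
Step 4: find(10) -> no change; set of 10 is {10}
Step 5: union(7, 2) -> merged; set of 7 now {2, 7}
Step 6: union(7, 5) -> merged; set of 7 now {2, 5, 7}
Step 7: union(12, 1) -> merged; set of 12 now {1, 4, 12}
Step 8: find(9) -> no change; set of 9 is {9}
Step 9: find(6) -> no change; set of 6 is {6}
Step 10: union(5, 2) -> already same set; set of 5 now {2, 5, 7}
Step 11: union(10, 11) -> merged; set of 10 now {10, 11}
Step 12: union(7, 8) -> merged; set of 7 now {2, 5, 7, 8}
Step 13: union(2, 8) -> already same set; set of 2 now {2, 5, 7, 8}
Step 14: union(8, 1) -> merged; set of 8 now {1, 2, 4, 5, 7, 8, 12}
Step 15: union(13, 6) -> merged; set of 13 now {6, 13}
Step 16: find(13) -> no change; set of 13 is {6, 13}
Step 17: find(10) -> no change; set of 10 is {10, 11}
Step 18: union(11, 0) -> merged; set of 11 now {0, 10, 11}
Step 19: find(12) -> no change; set of 12 is {1, 2, 4, 5, 7, 8, 12}
Step 20: union(9, 8) -> merged; set of 9 now {1, 2, 4, 5, 7, 8, 9, 12}
Component of 2: {1, 2, 4, 5, 7, 8, 9, 12}

Answer: 1, 2, 4, 5, 7, 8, 9, 12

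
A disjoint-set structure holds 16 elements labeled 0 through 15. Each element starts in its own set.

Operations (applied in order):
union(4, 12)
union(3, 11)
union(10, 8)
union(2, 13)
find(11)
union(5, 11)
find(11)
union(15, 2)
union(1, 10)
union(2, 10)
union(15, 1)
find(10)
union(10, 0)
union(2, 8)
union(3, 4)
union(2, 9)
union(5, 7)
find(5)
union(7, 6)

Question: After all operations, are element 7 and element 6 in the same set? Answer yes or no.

Step 1: union(4, 12) -> merged; set of 4 now {4, 12}
Step 2: union(3, 11) -> merged; set of 3 now {3, 11}
Step 3: union(10, 8) -> merged; set of 10 now {8, 10}
Step 4: union(2, 13) -> merged; set of 2 now {2, 13}
Step 5: find(11) -> no change; set of 11 is {3, 11}
Step 6: union(5, 11) -> merged; set of 5 now {3, 5, 11}
Step 7: find(11) -> no change; set of 11 is {3, 5, 11}
Step 8: union(15, 2) -> merged; set of 15 now {2, 13, 15}
Step 9: union(1, 10) -> merged; set of 1 now {1, 8, 10}
Step 10: union(2, 10) -> merged; set of 2 now {1, 2, 8, 10, 13, 15}
Step 11: union(15, 1) -> already same set; set of 15 now {1, 2, 8, 10, 13, 15}
Step 12: find(10) -> no change; set of 10 is {1, 2, 8, 10, 13, 15}
Step 13: union(10, 0) -> merged; set of 10 now {0, 1, 2, 8, 10, 13, 15}
Step 14: union(2, 8) -> already same set; set of 2 now {0, 1, 2, 8, 10, 13, 15}
Step 15: union(3, 4) -> merged; set of 3 now {3, 4, 5, 11, 12}
Step 16: union(2, 9) -> merged; set of 2 now {0, 1, 2, 8, 9, 10, 13, 15}
Step 17: union(5, 7) -> merged; set of 5 now {3, 4, 5, 7, 11, 12}
Step 18: find(5) -> no change; set of 5 is {3, 4, 5, 7, 11, 12}
Step 19: union(7, 6) -> merged; set of 7 now {3, 4, 5, 6, 7, 11, 12}
Set of 7: {3, 4, 5, 6, 7, 11, 12}; 6 is a member.

Answer: yes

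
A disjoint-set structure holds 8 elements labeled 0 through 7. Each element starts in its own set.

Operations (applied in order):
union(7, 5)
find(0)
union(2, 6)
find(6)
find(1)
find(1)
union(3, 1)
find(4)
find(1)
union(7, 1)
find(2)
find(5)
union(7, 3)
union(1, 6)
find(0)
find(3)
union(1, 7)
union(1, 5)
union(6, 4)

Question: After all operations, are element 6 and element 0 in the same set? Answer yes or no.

Step 1: union(7, 5) -> merged; set of 7 now {5, 7}
Step 2: find(0) -> no change; set of 0 is {0}
Step 3: union(2, 6) -> merged; set of 2 now {2, 6}
Step 4: find(6) -> no change; set of 6 is {2, 6}
Step 5: find(1) -> no change; set of 1 is {1}
Step 6: find(1) -> no change; set of 1 is {1}
Step 7: union(3, 1) -> merged; set of 3 now {1, 3}
Step 8: find(4) -> no change; set of 4 is {4}
Step 9: find(1) -> no change; set of 1 is {1, 3}
Step 10: union(7, 1) -> merged; set of 7 now {1, 3, 5, 7}
Step 11: find(2) -> no change; set of 2 is {2, 6}
Step 12: find(5) -> no change; set of 5 is {1, 3, 5, 7}
Step 13: union(7, 3) -> already same set; set of 7 now {1, 3, 5, 7}
Step 14: union(1, 6) -> merged; set of 1 now {1, 2, 3, 5, 6, 7}
Step 15: find(0) -> no change; set of 0 is {0}
Step 16: find(3) -> no change; set of 3 is {1, 2, 3, 5, 6, 7}
Step 17: union(1, 7) -> already same set; set of 1 now {1, 2, 3, 5, 6, 7}
Step 18: union(1, 5) -> already same set; set of 1 now {1, 2, 3, 5, 6, 7}
Step 19: union(6, 4) -> merged; set of 6 now {1, 2, 3, 4, 5, 6, 7}
Set of 6: {1, 2, 3, 4, 5, 6, 7}; 0 is not a member.

Answer: no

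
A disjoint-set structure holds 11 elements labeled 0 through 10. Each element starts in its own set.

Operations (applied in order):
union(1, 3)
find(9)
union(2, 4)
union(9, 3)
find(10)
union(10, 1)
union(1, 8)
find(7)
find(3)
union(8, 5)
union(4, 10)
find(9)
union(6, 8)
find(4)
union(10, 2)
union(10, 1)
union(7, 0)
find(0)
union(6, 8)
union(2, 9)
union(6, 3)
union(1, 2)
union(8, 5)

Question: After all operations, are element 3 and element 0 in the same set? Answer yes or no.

Answer: no

Derivation:
Step 1: union(1, 3) -> merged; set of 1 now {1, 3}
Step 2: find(9) -> no change; set of 9 is {9}
Step 3: union(2, 4) -> merged; set of 2 now {2, 4}
Step 4: union(9, 3) -> merged; set of 9 now {1, 3, 9}
Step 5: find(10) -> no change; set of 10 is {10}
Step 6: union(10, 1) -> merged; set of 10 now {1, 3, 9, 10}
Step 7: union(1, 8) -> merged; set of 1 now {1, 3, 8, 9, 10}
Step 8: find(7) -> no change; set of 7 is {7}
Step 9: find(3) -> no change; set of 3 is {1, 3, 8, 9, 10}
Step 10: union(8, 5) -> merged; set of 8 now {1, 3, 5, 8, 9, 10}
Step 11: union(4, 10) -> merged; set of 4 now {1, 2, 3, 4, 5, 8, 9, 10}
Step 12: find(9) -> no change; set of 9 is {1, 2, 3, 4, 5, 8, 9, 10}
Step 13: union(6, 8) -> merged; set of 6 now {1, 2, 3, 4, 5, 6, 8, 9, 10}
Step 14: find(4) -> no change; set of 4 is {1, 2, 3, 4, 5, 6, 8, 9, 10}
Step 15: union(10, 2) -> already same set; set of 10 now {1, 2, 3, 4, 5, 6, 8, 9, 10}
Step 16: union(10, 1) -> already same set; set of 10 now {1, 2, 3, 4, 5, 6, 8, 9, 10}
Step 17: union(7, 0) -> merged; set of 7 now {0, 7}
Step 18: find(0) -> no change; set of 0 is {0, 7}
Step 19: union(6, 8) -> already same set; set of 6 now {1, 2, 3, 4, 5, 6, 8, 9, 10}
Step 20: union(2, 9) -> already same set; set of 2 now {1, 2, 3, 4, 5, 6, 8, 9, 10}
Step 21: union(6, 3) -> already same set; set of 6 now {1, 2, 3, 4, 5, 6, 8, 9, 10}
Step 22: union(1, 2) -> already same set; set of 1 now {1, 2, 3, 4, 5, 6, 8, 9, 10}
Step 23: union(8, 5) -> already same set; set of 8 now {1, 2, 3, 4, 5, 6, 8, 9, 10}
Set of 3: {1, 2, 3, 4, 5, 6, 8, 9, 10}; 0 is not a member.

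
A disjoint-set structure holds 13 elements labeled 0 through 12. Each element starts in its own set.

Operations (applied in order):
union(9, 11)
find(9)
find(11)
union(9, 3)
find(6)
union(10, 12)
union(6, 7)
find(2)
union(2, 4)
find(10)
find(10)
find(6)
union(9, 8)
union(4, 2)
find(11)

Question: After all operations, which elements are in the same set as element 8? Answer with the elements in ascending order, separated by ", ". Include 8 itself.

Answer: 3, 8, 9, 11

Derivation:
Step 1: union(9, 11) -> merged; set of 9 now {9, 11}
Step 2: find(9) -> no change; set of 9 is {9, 11}
Step 3: find(11) -> no change; set of 11 is {9, 11}
Step 4: union(9, 3) -> merged; set of 9 now {3, 9, 11}
Step 5: find(6) -> no change; set of 6 is {6}
Step 6: union(10, 12) -> merged; set of 10 now {10, 12}
Step 7: union(6, 7) -> merged; set of 6 now {6, 7}
Step 8: find(2) -> no change; set of 2 is {2}
Step 9: union(2, 4) -> merged; set of 2 now {2, 4}
Step 10: find(10) -> no change; set of 10 is {10, 12}
Step 11: find(10) -> no change; set of 10 is {10, 12}
Step 12: find(6) -> no change; set of 6 is {6, 7}
Step 13: union(9, 8) -> merged; set of 9 now {3, 8, 9, 11}
Step 14: union(4, 2) -> already same set; set of 4 now {2, 4}
Step 15: find(11) -> no change; set of 11 is {3, 8, 9, 11}
Component of 8: {3, 8, 9, 11}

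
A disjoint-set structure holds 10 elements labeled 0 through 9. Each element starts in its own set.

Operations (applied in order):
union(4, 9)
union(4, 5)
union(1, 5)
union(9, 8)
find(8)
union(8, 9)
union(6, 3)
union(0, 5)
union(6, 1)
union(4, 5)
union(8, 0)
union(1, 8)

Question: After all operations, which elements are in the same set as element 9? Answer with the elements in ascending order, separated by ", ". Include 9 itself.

Answer: 0, 1, 3, 4, 5, 6, 8, 9

Derivation:
Step 1: union(4, 9) -> merged; set of 4 now {4, 9}
Step 2: union(4, 5) -> merged; set of 4 now {4, 5, 9}
Step 3: union(1, 5) -> merged; set of 1 now {1, 4, 5, 9}
Step 4: union(9, 8) -> merged; set of 9 now {1, 4, 5, 8, 9}
Step 5: find(8) -> no change; set of 8 is {1, 4, 5, 8, 9}
Step 6: union(8, 9) -> already same set; set of 8 now {1, 4, 5, 8, 9}
Step 7: union(6, 3) -> merged; set of 6 now {3, 6}
Step 8: union(0, 5) -> merged; set of 0 now {0, 1, 4, 5, 8, 9}
Step 9: union(6, 1) -> merged; set of 6 now {0, 1, 3, 4, 5, 6, 8, 9}
Step 10: union(4, 5) -> already same set; set of 4 now {0, 1, 3, 4, 5, 6, 8, 9}
Step 11: union(8, 0) -> already same set; set of 8 now {0, 1, 3, 4, 5, 6, 8, 9}
Step 12: union(1, 8) -> already same set; set of 1 now {0, 1, 3, 4, 5, 6, 8, 9}
Component of 9: {0, 1, 3, 4, 5, 6, 8, 9}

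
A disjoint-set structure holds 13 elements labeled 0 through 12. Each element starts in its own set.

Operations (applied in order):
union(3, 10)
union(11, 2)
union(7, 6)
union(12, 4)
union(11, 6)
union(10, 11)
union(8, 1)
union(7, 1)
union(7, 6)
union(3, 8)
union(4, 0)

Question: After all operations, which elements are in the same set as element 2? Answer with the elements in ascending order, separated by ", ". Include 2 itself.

Step 1: union(3, 10) -> merged; set of 3 now {3, 10}
Step 2: union(11, 2) -> merged; set of 11 now {2, 11}
Step 3: union(7, 6) -> merged; set of 7 now {6, 7}
Step 4: union(12, 4) -> merged; set of 12 now {4, 12}
Step 5: union(11, 6) -> merged; set of 11 now {2, 6, 7, 11}
Step 6: union(10, 11) -> merged; set of 10 now {2, 3, 6, 7, 10, 11}
Step 7: union(8, 1) -> merged; set of 8 now {1, 8}
Step 8: union(7, 1) -> merged; set of 7 now {1, 2, 3, 6, 7, 8, 10, 11}
Step 9: union(7, 6) -> already same set; set of 7 now {1, 2, 3, 6, 7, 8, 10, 11}
Step 10: union(3, 8) -> already same set; set of 3 now {1, 2, 3, 6, 7, 8, 10, 11}
Step 11: union(4, 0) -> merged; set of 4 now {0, 4, 12}
Component of 2: {1, 2, 3, 6, 7, 8, 10, 11}

Answer: 1, 2, 3, 6, 7, 8, 10, 11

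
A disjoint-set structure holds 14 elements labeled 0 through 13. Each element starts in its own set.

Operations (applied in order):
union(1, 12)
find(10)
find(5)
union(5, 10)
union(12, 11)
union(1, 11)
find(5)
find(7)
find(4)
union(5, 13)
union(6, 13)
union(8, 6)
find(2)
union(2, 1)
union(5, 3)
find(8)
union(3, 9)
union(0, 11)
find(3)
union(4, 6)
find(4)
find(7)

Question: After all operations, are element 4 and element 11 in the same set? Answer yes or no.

Step 1: union(1, 12) -> merged; set of 1 now {1, 12}
Step 2: find(10) -> no change; set of 10 is {10}
Step 3: find(5) -> no change; set of 5 is {5}
Step 4: union(5, 10) -> merged; set of 5 now {5, 10}
Step 5: union(12, 11) -> merged; set of 12 now {1, 11, 12}
Step 6: union(1, 11) -> already same set; set of 1 now {1, 11, 12}
Step 7: find(5) -> no change; set of 5 is {5, 10}
Step 8: find(7) -> no change; set of 7 is {7}
Step 9: find(4) -> no change; set of 4 is {4}
Step 10: union(5, 13) -> merged; set of 5 now {5, 10, 13}
Step 11: union(6, 13) -> merged; set of 6 now {5, 6, 10, 13}
Step 12: union(8, 6) -> merged; set of 8 now {5, 6, 8, 10, 13}
Step 13: find(2) -> no change; set of 2 is {2}
Step 14: union(2, 1) -> merged; set of 2 now {1, 2, 11, 12}
Step 15: union(5, 3) -> merged; set of 5 now {3, 5, 6, 8, 10, 13}
Step 16: find(8) -> no change; set of 8 is {3, 5, 6, 8, 10, 13}
Step 17: union(3, 9) -> merged; set of 3 now {3, 5, 6, 8, 9, 10, 13}
Step 18: union(0, 11) -> merged; set of 0 now {0, 1, 2, 11, 12}
Step 19: find(3) -> no change; set of 3 is {3, 5, 6, 8, 9, 10, 13}
Step 20: union(4, 6) -> merged; set of 4 now {3, 4, 5, 6, 8, 9, 10, 13}
Step 21: find(4) -> no change; set of 4 is {3, 4, 5, 6, 8, 9, 10, 13}
Step 22: find(7) -> no change; set of 7 is {7}
Set of 4: {3, 4, 5, 6, 8, 9, 10, 13}; 11 is not a member.

Answer: no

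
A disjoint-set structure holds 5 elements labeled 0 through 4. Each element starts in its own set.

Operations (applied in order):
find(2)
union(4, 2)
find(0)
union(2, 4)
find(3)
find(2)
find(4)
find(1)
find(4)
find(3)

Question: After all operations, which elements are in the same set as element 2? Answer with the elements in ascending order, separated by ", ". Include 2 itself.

Answer: 2, 4

Derivation:
Step 1: find(2) -> no change; set of 2 is {2}
Step 2: union(4, 2) -> merged; set of 4 now {2, 4}
Step 3: find(0) -> no change; set of 0 is {0}
Step 4: union(2, 4) -> already same set; set of 2 now {2, 4}
Step 5: find(3) -> no change; set of 3 is {3}
Step 6: find(2) -> no change; set of 2 is {2, 4}
Step 7: find(4) -> no change; set of 4 is {2, 4}
Step 8: find(1) -> no change; set of 1 is {1}
Step 9: find(4) -> no change; set of 4 is {2, 4}
Step 10: find(3) -> no change; set of 3 is {3}
Component of 2: {2, 4}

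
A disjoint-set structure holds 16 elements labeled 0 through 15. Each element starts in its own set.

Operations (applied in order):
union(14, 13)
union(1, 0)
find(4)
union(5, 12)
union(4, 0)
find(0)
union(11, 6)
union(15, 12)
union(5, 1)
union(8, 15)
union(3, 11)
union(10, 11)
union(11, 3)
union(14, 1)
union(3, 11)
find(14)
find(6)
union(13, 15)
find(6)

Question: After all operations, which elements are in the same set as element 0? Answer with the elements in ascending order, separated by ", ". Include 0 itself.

Answer: 0, 1, 4, 5, 8, 12, 13, 14, 15

Derivation:
Step 1: union(14, 13) -> merged; set of 14 now {13, 14}
Step 2: union(1, 0) -> merged; set of 1 now {0, 1}
Step 3: find(4) -> no change; set of 4 is {4}
Step 4: union(5, 12) -> merged; set of 5 now {5, 12}
Step 5: union(4, 0) -> merged; set of 4 now {0, 1, 4}
Step 6: find(0) -> no change; set of 0 is {0, 1, 4}
Step 7: union(11, 6) -> merged; set of 11 now {6, 11}
Step 8: union(15, 12) -> merged; set of 15 now {5, 12, 15}
Step 9: union(5, 1) -> merged; set of 5 now {0, 1, 4, 5, 12, 15}
Step 10: union(8, 15) -> merged; set of 8 now {0, 1, 4, 5, 8, 12, 15}
Step 11: union(3, 11) -> merged; set of 3 now {3, 6, 11}
Step 12: union(10, 11) -> merged; set of 10 now {3, 6, 10, 11}
Step 13: union(11, 3) -> already same set; set of 11 now {3, 6, 10, 11}
Step 14: union(14, 1) -> merged; set of 14 now {0, 1, 4, 5, 8, 12, 13, 14, 15}
Step 15: union(3, 11) -> already same set; set of 3 now {3, 6, 10, 11}
Step 16: find(14) -> no change; set of 14 is {0, 1, 4, 5, 8, 12, 13, 14, 15}
Step 17: find(6) -> no change; set of 6 is {3, 6, 10, 11}
Step 18: union(13, 15) -> already same set; set of 13 now {0, 1, 4, 5, 8, 12, 13, 14, 15}
Step 19: find(6) -> no change; set of 6 is {3, 6, 10, 11}
Component of 0: {0, 1, 4, 5, 8, 12, 13, 14, 15}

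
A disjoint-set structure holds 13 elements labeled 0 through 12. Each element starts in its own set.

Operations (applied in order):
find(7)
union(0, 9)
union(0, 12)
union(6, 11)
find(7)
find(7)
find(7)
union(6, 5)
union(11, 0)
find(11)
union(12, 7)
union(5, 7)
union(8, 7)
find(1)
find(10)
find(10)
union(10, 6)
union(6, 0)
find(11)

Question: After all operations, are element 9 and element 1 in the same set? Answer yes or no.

Answer: no

Derivation:
Step 1: find(7) -> no change; set of 7 is {7}
Step 2: union(0, 9) -> merged; set of 0 now {0, 9}
Step 3: union(0, 12) -> merged; set of 0 now {0, 9, 12}
Step 4: union(6, 11) -> merged; set of 6 now {6, 11}
Step 5: find(7) -> no change; set of 7 is {7}
Step 6: find(7) -> no change; set of 7 is {7}
Step 7: find(7) -> no change; set of 7 is {7}
Step 8: union(6, 5) -> merged; set of 6 now {5, 6, 11}
Step 9: union(11, 0) -> merged; set of 11 now {0, 5, 6, 9, 11, 12}
Step 10: find(11) -> no change; set of 11 is {0, 5, 6, 9, 11, 12}
Step 11: union(12, 7) -> merged; set of 12 now {0, 5, 6, 7, 9, 11, 12}
Step 12: union(5, 7) -> already same set; set of 5 now {0, 5, 6, 7, 9, 11, 12}
Step 13: union(8, 7) -> merged; set of 8 now {0, 5, 6, 7, 8, 9, 11, 12}
Step 14: find(1) -> no change; set of 1 is {1}
Step 15: find(10) -> no change; set of 10 is {10}
Step 16: find(10) -> no change; set of 10 is {10}
Step 17: union(10, 6) -> merged; set of 10 now {0, 5, 6, 7, 8, 9, 10, 11, 12}
Step 18: union(6, 0) -> already same set; set of 6 now {0, 5, 6, 7, 8, 9, 10, 11, 12}
Step 19: find(11) -> no change; set of 11 is {0, 5, 6, 7, 8, 9, 10, 11, 12}
Set of 9: {0, 5, 6, 7, 8, 9, 10, 11, 12}; 1 is not a member.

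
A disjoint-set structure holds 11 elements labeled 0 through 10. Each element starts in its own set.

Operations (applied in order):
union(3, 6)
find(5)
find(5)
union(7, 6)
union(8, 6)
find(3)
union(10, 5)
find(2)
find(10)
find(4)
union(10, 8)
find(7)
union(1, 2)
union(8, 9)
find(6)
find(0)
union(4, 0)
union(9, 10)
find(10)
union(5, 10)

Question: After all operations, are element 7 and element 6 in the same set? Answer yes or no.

Answer: yes

Derivation:
Step 1: union(3, 6) -> merged; set of 3 now {3, 6}
Step 2: find(5) -> no change; set of 5 is {5}
Step 3: find(5) -> no change; set of 5 is {5}
Step 4: union(7, 6) -> merged; set of 7 now {3, 6, 7}
Step 5: union(8, 6) -> merged; set of 8 now {3, 6, 7, 8}
Step 6: find(3) -> no change; set of 3 is {3, 6, 7, 8}
Step 7: union(10, 5) -> merged; set of 10 now {5, 10}
Step 8: find(2) -> no change; set of 2 is {2}
Step 9: find(10) -> no change; set of 10 is {5, 10}
Step 10: find(4) -> no change; set of 4 is {4}
Step 11: union(10, 8) -> merged; set of 10 now {3, 5, 6, 7, 8, 10}
Step 12: find(7) -> no change; set of 7 is {3, 5, 6, 7, 8, 10}
Step 13: union(1, 2) -> merged; set of 1 now {1, 2}
Step 14: union(8, 9) -> merged; set of 8 now {3, 5, 6, 7, 8, 9, 10}
Step 15: find(6) -> no change; set of 6 is {3, 5, 6, 7, 8, 9, 10}
Step 16: find(0) -> no change; set of 0 is {0}
Step 17: union(4, 0) -> merged; set of 4 now {0, 4}
Step 18: union(9, 10) -> already same set; set of 9 now {3, 5, 6, 7, 8, 9, 10}
Step 19: find(10) -> no change; set of 10 is {3, 5, 6, 7, 8, 9, 10}
Step 20: union(5, 10) -> already same set; set of 5 now {3, 5, 6, 7, 8, 9, 10}
Set of 7: {3, 5, 6, 7, 8, 9, 10}; 6 is a member.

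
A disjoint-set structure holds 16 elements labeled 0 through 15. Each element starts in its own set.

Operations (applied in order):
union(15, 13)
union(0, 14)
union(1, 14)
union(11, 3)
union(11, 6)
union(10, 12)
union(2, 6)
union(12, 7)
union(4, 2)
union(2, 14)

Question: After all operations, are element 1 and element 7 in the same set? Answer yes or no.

Answer: no

Derivation:
Step 1: union(15, 13) -> merged; set of 15 now {13, 15}
Step 2: union(0, 14) -> merged; set of 0 now {0, 14}
Step 3: union(1, 14) -> merged; set of 1 now {0, 1, 14}
Step 4: union(11, 3) -> merged; set of 11 now {3, 11}
Step 5: union(11, 6) -> merged; set of 11 now {3, 6, 11}
Step 6: union(10, 12) -> merged; set of 10 now {10, 12}
Step 7: union(2, 6) -> merged; set of 2 now {2, 3, 6, 11}
Step 8: union(12, 7) -> merged; set of 12 now {7, 10, 12}
Step 9: union(4, 2) -> merged; set of 4 now {2, 3, 4, 6, 11}
Step 10: union(2, 14) -> merged; set of 2 now {0, 1, 2, 3, 4, 6, 11, 14}
Set of 1: {0, 1, 2, 3, 4, 6, 11, 14}; 7 is not a member.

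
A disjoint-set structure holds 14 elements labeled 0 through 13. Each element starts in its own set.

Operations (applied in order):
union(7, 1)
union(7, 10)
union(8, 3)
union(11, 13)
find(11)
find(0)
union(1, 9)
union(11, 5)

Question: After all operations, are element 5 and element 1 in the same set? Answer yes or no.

Answer: no

Derivation:
Step 1: union(7, 1) -> merged; set of 7 now {1, 7}
Step 2: union(7, 10) -> merged; set of 7 now {1, 7, 10}
Step 3: union(8, 3) -> merged; set of 8 now {3, 8}
Step 4: union(11, 13) -> merged; set of 11 now {11, 13}
Step 5: find(11) -> no change; set of 11 is {11, 13}
Step 6: find(0) -> no change; set of 0 is {0}
Step 7: union(1, 9) -> merged; set of 1 now {1, 7, 9, 10}
Step 8: union(11, 5) -> merged; set of 11 now {5, 11, 13}
Set of 5: {5, 11, 13}; 1 is not a member.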